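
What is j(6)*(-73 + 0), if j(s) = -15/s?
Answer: 365/2 ≈ 182.50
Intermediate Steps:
j(6)*(-73 + 0) = (-15/6)*(-73 + 0) = -15*⅙*(-73) = -5/2*(-73) = 365/2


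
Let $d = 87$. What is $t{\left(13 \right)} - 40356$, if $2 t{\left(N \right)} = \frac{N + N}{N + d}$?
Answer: $- \frac{4035587}{100} \approx -40356.0$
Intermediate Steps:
$t{\left(N \right)} = \frac{N}{87 + N}$ ($t{\left(N \right)} = \frac{\left(N + N\right) \frac{1}{N + 87}}{2} = \frac{2 N \frac{1}{87 + N}}{2} = \frac{N}{87 + N}$)
$t{\left(13 \right)} - 40356 = \frac{13}{87 + 13} - 40356 = \frac{13}{100} - 40356 = - \frac{4035587}{100}$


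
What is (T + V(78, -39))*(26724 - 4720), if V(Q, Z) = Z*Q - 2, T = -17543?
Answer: -452996348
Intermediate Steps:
V(Q, Z) = -2 + Q*Z (V(Q, Z) = Q*Z - 2 = -2 + Q*Z)
(T + V(78, -39))*(26724 - 4720) = (-17543 + (-2 + 78*(-39)))*(26724 - 4720) = (-17543 + (-2 - 3042))*22004 = (-17543 - 3044)*22004 = -20587*22004 = -452996348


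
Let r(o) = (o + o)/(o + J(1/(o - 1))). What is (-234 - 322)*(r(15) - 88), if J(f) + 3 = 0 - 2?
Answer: 47260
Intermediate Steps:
J(f) = -5 (J(f) = -3 + (0 - 2) = -3 - 2 = -5)
r(o) = 2*o/(-5 + o) (r(o) = (o + o)/(o - 5) = (2*o)/(-5 + o) = 2*o/(-5 + o))
(-234 - 322)*(r(15) - 88) = (-234 - 322)*(2*15/(-5 + 15) - 88) = -556*(2*15/10 - 88) = -556*(2*15*(1/10) - 88) = -556*(3 - 88) = -556*(-85) = 47260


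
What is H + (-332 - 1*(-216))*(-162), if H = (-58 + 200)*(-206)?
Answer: -10460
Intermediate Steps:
H = -29252 (H = 142*(-206) = -29252)
H + (-332 - 1*(-216))*(-162) = -29252 + (-332 - 1*(-216))*(-162) = -29252 + (-332 + 216)*(-162) = -29252 - 116*(-162) = -29252 + 18792 = -10460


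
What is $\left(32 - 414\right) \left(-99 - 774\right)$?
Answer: $333486$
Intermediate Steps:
$\left(32 - 414\right) \left(-99 - 774\right) = \left(-382\right) \left(-873\right) = 333486$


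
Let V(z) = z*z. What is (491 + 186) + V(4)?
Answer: 693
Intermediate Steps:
V(z) = z**2
(491 + 186) + V(4) = (491 + 186) + 4**2 = 677 + 16 = 693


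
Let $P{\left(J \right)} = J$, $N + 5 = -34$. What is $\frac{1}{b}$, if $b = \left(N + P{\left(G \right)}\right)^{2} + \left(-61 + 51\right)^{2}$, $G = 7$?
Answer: $\frac{1}{1124} \approx 0.00088968$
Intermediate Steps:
$N = -39$ ($N = -5 - 34 = -39$)
$b = 1124$ ($b = \left(-39 + 7\right)^{2} + \left(-61 + 51\right)^{2} = \left(-32\right)^{2} + \left(-10\right)^{2} = 1024 + 100 = 1124$)
$\frac{1}{b} = \frac{1}{1124}$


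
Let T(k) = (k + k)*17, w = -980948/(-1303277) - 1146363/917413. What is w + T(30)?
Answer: 1218962033564993/1195643262401 ≈ 1019.5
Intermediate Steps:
w = -594094084027/1195643262401 (w = -980948*(-1/1303277) - 1146363*1/917413 = 980948/1303277 - 1146363/917413 = -594094084027/1195643262401 ≈ -0.49688)
T(k) = 34*k (T(k) = (2*k)*17 = 34*k)
w + T(30) = -594094084027/1195643262401 + 34*30 = -594094084027/1195643262401 + 1020 = 1218962033564993/1195643262401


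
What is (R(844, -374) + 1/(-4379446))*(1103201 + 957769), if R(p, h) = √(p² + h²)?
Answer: -1030485/2189723 + 4121940*√213053 ≈ 1.9026e+9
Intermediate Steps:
R(p, h) = √(h² + p²)
(R(844, -374) + 1/(-4379446))*(1103201 + 957769) = (√((-374)² + 844²) + 1/(-4379446))*(1103201 + 957769) = (√(139876 + 712336) - 1/4379446)*2060970 = (√852212 - 1/4379446)*2060970 = (2*√213053 - 1/4379446)*2060970 = (-1/4379446 + 2*√213053)*2060970 = -1030485/2189723 + 4121940*√213053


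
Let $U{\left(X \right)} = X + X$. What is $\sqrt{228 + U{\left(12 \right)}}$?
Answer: $6 \sqrt{7} \approx 15.875$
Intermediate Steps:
$U{\left(X \right)} = 2 X$
$\sqrt{228 + U{\left(12 \right)}} = \sqrt{228 + 2 \cdot 12} = \sqrt{228 + 24} = \sqrt{252} = 6 \sqrt{7}$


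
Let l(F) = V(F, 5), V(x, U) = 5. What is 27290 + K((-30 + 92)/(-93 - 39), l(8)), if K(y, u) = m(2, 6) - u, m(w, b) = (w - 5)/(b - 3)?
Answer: 27284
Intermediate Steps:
m(w, b) = (-5 + w)/(-3 + b)
l(F) = 5
K(y, u) = -1 - u (K(y, u) = (-5 + 2)/(-3 + 6) - u = -3/3 - u = (⅓)*(-3) - u = -1 - u)
27290 + K((-30 + 92)/(-93 - 39), l(8)) = 27290 + (-1 - 1*5) = 27290 + (-1 - 5) = 27290 - 6 = 27284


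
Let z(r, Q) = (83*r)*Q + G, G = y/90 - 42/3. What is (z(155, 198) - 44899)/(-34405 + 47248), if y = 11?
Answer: 225212141/1155870 ≈ 194.84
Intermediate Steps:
G = -1249/90 (G = 11/90 - 42/3 = 11*(1/90) - 42*⅓ = 11/90 - 14 = -1249/90 ≈ -13.878)
z(r, Q) = -1249/90 + 83*Q*r (z(r, Q) = (83*r)*Q - 1249/90 = 83*Q*r - 1249/90 = -1249/90 + 83*Q*r)
(z(155, 198) - 44899)/(-34405 + 47248) = ((-1249/90 + 83*198*155) - 44899)/(-34405 + 47248) = ((-1249/90 + 2547270) - 44899)/12843 = (229253051/90 - 44899)*(1/12843) = (225212141/90)*(1/12843) = 225212141/1155870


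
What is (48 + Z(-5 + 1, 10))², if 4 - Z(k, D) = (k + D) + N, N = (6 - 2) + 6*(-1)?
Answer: 2304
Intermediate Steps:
N = -2 (N = 4 - 6 = -2)
Z(k, D) = 6 - D - k (Z(k, D) = 4 - ((k + D) - 2) = 4 - ((D + k) - 2) = 4 - (-2 + D + k) = 4 + (2 - D - k) = 6 - D - k)
(48 + Z(-5 + 1, 10))² = (48 + (6 - 1*10 - (-5 + 1)))² = (48 + (6 - 10 - 1*(-4)))² = (48 + (6 - 10 + 4))² = (48 + 0)² = 48² = 2304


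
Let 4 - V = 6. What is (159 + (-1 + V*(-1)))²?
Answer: 25600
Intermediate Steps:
V = -2 (V = 4 - 1*6 = 4 - 6 = -2)
(159 + (-1 + V*(-1)))² = (159 + (-1 - 2*(-1)))² = (159 + (-1 + 2))² = (159 + 1)² = 160² = 25600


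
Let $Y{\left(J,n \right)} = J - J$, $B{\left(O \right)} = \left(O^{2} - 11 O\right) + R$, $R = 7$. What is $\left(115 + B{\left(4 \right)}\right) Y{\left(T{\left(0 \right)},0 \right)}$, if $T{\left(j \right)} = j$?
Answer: $0$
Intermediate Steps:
$B{\left(O \right)} = 7 + O^{2} - 11 O$ ($B{\left(O \right)} = \left(O^{2} - 11 O\right) + 7 = 7 + O^{2} - 11 O$)
$Y{\left(J,n \right)} = 0$
$\left(115 + B{\left(4 \right)}\right) Y{\left(T{\left(0 \right)},0 \right)} = \left(115 + \left(7 + 4^{2} - 44\right)\right) 0 = \left(115 + \left(7 + 16 - 44\right)\right) 0 = \left(115 - 21\right) 0 = 94 \cdot 0 = 0$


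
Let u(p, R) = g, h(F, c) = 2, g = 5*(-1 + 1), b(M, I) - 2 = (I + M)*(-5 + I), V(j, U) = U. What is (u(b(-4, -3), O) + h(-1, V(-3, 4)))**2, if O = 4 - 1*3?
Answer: 4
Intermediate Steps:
b(M, I) = 2 + (-5 + I)*(I + M) (b(M, I) = 2 + (I + M)*(-5 + I) = 2 + (-5 + I)*(I + M))
g = 0 (g = 5*0 = 0)
O = 1 (O = 4 - 3 = 1)
u(p, R) = 0
(u(b(-4, -3), O) + h(-1, V(-3, 4)))**2 = (0 + 2)**2 = 2**2 = 4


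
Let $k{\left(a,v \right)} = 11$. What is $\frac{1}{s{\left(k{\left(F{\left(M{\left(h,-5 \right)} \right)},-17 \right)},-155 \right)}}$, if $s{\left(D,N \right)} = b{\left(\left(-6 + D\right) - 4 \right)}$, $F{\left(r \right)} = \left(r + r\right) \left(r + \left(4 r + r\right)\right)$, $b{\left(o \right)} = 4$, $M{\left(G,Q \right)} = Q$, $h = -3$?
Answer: $\frac{1}{4} \approx 0.25$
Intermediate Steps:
$F{\left(r \right)} = 12 r^{2}$ ($F{\left(r \right)} = 2 r \left(r + 5 r\right) = 2 r 6 r = 12 r^{2}$)
$s{\left(D,N \right)} = 4$
$\frac{1}{s{\left(k{\left(F{\left(M{\left(h,-5 \right)} \right)},-17 \right)},-155 \right)}} = \frac{1}{4}$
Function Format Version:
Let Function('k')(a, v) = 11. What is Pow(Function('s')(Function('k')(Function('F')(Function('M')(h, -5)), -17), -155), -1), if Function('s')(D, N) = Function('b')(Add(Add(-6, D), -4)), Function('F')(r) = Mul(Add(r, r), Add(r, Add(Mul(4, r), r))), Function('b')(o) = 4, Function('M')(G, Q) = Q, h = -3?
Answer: Rational(1, 4) ≈ 0.25000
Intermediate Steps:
Function('F')(r) = Mul(12, Pow(r, 2)) (Function('F')(r) = Mul(Mul(2, r), Add(r, Mul(5, r))) = Mul(Mul(2, r), Mul(6, r)) = Mul(12, Pow(r, 2)))
Function('s')(D, N) = 4
Pow(Function('s')(Function('k')(Function('F')(Function('M')(h, -5)), -17), -155), -1) = Pow(4, -1) = Rational(1, 4)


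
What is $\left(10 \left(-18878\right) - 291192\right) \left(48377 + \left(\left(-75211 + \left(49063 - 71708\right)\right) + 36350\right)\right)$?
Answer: $6301552388$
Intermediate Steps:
$\left(10 \left(-18878\right) - 291192\right) \left(48377 + \left(\left(-75211 + \left(49063 - 71708\right)\right) + 36350\right)\right) = \left(-188780 - 291192\right) \left(48377 + \left(\left(-75211 - 22645\right) + 36350\right)\right) = - 479972 \left(48377 + \left(-97856 + 36350\right)\right) = - 479972 \left(48377 - 61506\right) = \left(-479972\right) \left(-13129\right) = 6301552388$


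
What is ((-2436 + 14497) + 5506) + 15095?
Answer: 32662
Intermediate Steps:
((-2436 + 14497) + 5506) + 15095 = (12061 + 5506) + 15095 = 17567 + 15095 = 32662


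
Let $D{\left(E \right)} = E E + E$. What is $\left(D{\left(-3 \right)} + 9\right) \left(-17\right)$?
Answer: $-255$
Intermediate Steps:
$D{\left(E \right)} = E + E^{2}$ ($D{\left(E \right)} = E^{2} + E = E + E^{2}$)
$\left(D{\left(-3 \right)} + 9\right) \left(-17\right) = \left(- 3 \left(1 - 3\right) + 9\right) \left(-17\right) = \left(\left(-3\right) \left(-2\right) + 9\right) \left(-17\right) = \left(6 + 9\right) \left(-17\right) = 15 \left(-17\right) = -255$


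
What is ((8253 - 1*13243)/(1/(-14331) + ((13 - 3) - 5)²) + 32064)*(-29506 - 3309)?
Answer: -187311069268245/179137 ≈ -1.0456e+9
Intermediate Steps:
((8253 - 1*13243)/(1/(-14331) + ((13 - 3) - 5)²) + 32064)*(-29506 - 3309) = ((8253 - 13243)/(-1/14331 + (10 - 5)²) + 32064)*(-32815) = (-4990/(-1/14331 + 5²) + 32064)*(-32815) = (-4990/(-1/14331 + 25) + 32064)*(-32815) = (-4990/358274/14331 + 32064)*(-32815) = (-4990*14331/358274 + 32064)*(-32815) = (-35755845/179137 + 32064)*(-32815) = (5708092923/179137)*(-32815) = -187311069268245/179137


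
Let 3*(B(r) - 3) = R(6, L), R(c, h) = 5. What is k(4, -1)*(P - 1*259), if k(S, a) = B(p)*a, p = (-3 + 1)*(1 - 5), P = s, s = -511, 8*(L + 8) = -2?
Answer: 10780/3 ≈ 3593.3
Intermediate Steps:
L = -33/4 (L = -8 + (⅛)*(-2) = -8 - ¼ = -33/4 ≈ -8.2500)
P = -511
p = 8 (p = -2*(-4) = 8)
B(r) = 14/3 (B(r) = 3 + (⅓)*5 = 3 + 5/3 = 14/3)
k(S, a) = 14*a/3
k(4, -1)*(P - 1*259) = ((14/3)*(-1))*(-511 - 1*259) = -14*(-511 - 259)/3 = -14/3*(-770) = 10780/3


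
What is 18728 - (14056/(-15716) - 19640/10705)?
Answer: 157562686578/8411989 ≈ 18731.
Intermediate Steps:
18728 - (14056/(-15716) - 19640/10705) = 18728 - (14056*(-1/15716) - 19640*1/10705) = 18728 - (-3514/3929 - 3928/2141) = 18728 - 1*(-22956586/8411989) = 18728 + 22956586/8411989 = 157562686578/8411989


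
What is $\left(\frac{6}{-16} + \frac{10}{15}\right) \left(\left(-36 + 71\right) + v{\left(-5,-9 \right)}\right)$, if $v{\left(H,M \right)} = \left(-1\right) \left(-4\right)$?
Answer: $\frac{91}{8} \approx 11.375$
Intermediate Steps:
$v{\left(H,M \right)} = 4$
$\left(\frac{6}{-16} + \frac{10}{15}\right) \left(\left(-36 + 71\right) + v{\left(-5,-9 \right)}\right) = \left(\frac{6}{-16} + \frac{10}{15}\right) \left(\left(-36 + 71\right) + 4\right) = \left(6 \left(- \frac{1}{16}\right) + 10 \cdot \frac{1}{15}\right) \left(35 + 4\right) = \left(- \frac{3}{8} + \frac{2}{3}\right) 39 = \frac{7}{24} \cdot 39 = \frac{91}{8}$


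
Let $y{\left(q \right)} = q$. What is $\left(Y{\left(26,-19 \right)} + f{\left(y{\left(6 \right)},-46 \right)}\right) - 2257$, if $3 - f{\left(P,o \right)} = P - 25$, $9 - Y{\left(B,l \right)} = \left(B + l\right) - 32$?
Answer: $-2201$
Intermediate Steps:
$Y{\left(B,l \right)} = 41 - B - l$ ($Y{\left(B,l \right)} = 9 - \left(\left(B + l\right) - 32\right) = 9 - \left(-32 + B + l\right) = 41 - B - l$)
$f{\left(P,o \right)} = 28 - P$ ($f{\left(P,o \right)} = 3 - \left(P - 25\right) = 3 - \left(-25 + P\right) = 28 - P$)
$\left(Y{\left(26,-19 \right)} + f{\left(y{\left(6 \right)},-46 \right)}\right) - 2257 = \left(\left(41 - 26 - -19\right) + \left(28 - 6\right)\right) - 2257 = \left(\left(41 - 26 + 19\right) + \left(28 - 6\right)\right) - 2257 = \left(34 + 22\right) - 2257 = 56 - 2257 = -2201$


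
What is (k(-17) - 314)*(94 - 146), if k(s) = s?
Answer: 17212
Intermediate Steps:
(k(-17) - 314)*(94 - 146) = (-17 - 314)*(94 - 146) = -331*(-52) = 17212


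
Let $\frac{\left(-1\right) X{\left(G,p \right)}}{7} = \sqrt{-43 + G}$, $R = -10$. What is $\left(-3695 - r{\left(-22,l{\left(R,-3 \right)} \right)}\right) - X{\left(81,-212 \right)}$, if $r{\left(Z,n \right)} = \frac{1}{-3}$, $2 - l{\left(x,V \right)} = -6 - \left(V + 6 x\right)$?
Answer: $- \frac{11084}{3} + 7 \sqrt{38} \approx -3651.5$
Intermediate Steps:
$l{\left(x,V \right)} = 8 + V + 6 x$ ($l{\left(x,V \right)} = 2 - \left(-6 - \left(V + 6 x\right)\right) = 2 - \left(-6 - V - 6 x\right) = 2 + \left(6 + V + 6 x\right) = 8 + V + 6 x$)
$r{\left(Z,n \right)} = - \frac{1}{3}$
$X{\left(G,p \right)} = - 7 \sqrt{-43 + G}$
$\left(-3695 - r{\left(-22,l{\left(R,-3 \right)} \right)}\right) - X{\left(81,-212 \right)} = \left(-3695 - - \frac{1}{3}\right) - - 7 \sqrt{-43 + 81} = \left(-3695 + \frac{1}{3}\right) - - 7 \sqrt{38} = - \frac{11084}{3} + 7 \sqrt{38}$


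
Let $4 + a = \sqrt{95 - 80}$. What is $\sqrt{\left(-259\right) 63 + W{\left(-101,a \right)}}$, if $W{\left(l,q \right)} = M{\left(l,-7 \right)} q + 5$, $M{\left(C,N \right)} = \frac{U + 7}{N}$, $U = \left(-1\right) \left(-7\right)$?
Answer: $\sqrt{-16304 - 2 \sqrt{15}} \approx 127.72 i$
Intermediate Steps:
$U = 7$
$M{\left(C,N \right)} = \frac{14}{N}$ ($M{\left(C,N \right)} = \frac{7 + 7}{N} = \frac{14}{N}$)
$a = -4 + \sqrt{15}$ ($a = -4 + \sqrt{95 - 80} = -4 + \sqrt{15} \approx -0.12702$)
$W{\left(l,q \right)} = 5 - 2 q$ ($W{\left(l,q \right)} = \frac{14}{-7} q + 5 = 14 \left(- \frac{1}{7}\right) q + 5 = - 2 q + 5 = 5 - 2 q$)
$\sqrt{\left(-259\right) 63 + W{\left(-101,a \right)}} = \sqrt{\left(-259\right) 63 + \left(5 - 2 \left(-4 + \sqrt{15}\right)\right)} = \sqrt{-16317 + \left(5 + \left(8 - 2 \sqrt{15}\right)\right)} = \sqrt{-16317 + \left(13 - 2 \sqrt{15}\right)} = \sqrt{-16304 - 2 \sqrt{15}}$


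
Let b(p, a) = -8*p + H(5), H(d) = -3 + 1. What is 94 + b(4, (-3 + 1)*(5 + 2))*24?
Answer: -722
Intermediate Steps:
H(d) = -2
b(p, a) = -2 - 8*p (b(p, a) = -8*p - 2 = -2 - 8*p)
94 + b(4, (-3 + 1)*(5 + 2))*24 = 94 + (-2 - 8*4)*24 = 94 + (-2 - 32)*24 = 94 - 34*24 = 94 - 816 = -722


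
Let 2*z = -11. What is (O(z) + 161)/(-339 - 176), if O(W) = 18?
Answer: -179/515 ≈ -0.34757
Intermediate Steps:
z = -11/2 (z = (½)*(-11) = -11/2 ≈ -5.5000)
(O(z) + 161)/(-339 - 176) = (18 + 161)/(-339 - 176) = 179/(-515) = 179*(-1/515) = -179/515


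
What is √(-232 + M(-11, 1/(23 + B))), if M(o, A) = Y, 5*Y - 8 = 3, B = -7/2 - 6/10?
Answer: I*√5745/5 ≈ 15.159*I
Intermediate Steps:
B = -41/10 (B = -7*½ - 6*⅒ = -7/2 - ⅗ = -41/10 ≈ -4.1000)
Y = 11/5 (Y = 8/5 + (⅕)*3 = 8/5 + ⅗ = 11/5 ≈ 2.2000)
M(o, A) = 11/5
√(-232 + M(-11, 1/(23 + B))) = √(-232 + 11/5) = √(-1149/5) = I*√5745/5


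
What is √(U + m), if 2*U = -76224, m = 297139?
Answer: √259027 ≈ 508.95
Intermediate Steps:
U = -38112 (U = (½)*(-76224) = -38112)
√(U + m) = √(-38112 + 297139) = √259027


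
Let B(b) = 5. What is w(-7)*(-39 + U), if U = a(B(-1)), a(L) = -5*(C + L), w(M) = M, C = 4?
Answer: 588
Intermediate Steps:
a(L) = -20 - 5*L (a(L) = -5*(4 + L) = -20 - 5*L)
U = -45 (U = -20 - 5*5 = -20 - 25 = -45)
w(-7)*(-39 + U) = -7*(-39 - 45) = -7*(-84) = 588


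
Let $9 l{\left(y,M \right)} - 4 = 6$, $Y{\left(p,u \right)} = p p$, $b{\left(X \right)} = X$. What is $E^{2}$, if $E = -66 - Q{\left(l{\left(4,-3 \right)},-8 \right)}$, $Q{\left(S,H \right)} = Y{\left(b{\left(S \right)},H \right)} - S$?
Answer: $\frac{28686736}{6561} \approx 4372.3$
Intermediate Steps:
$Y{\left(p,u \right)} = p^{2}$
$l{\left(y,M \right)} = \frac{10}{9}$ ($l{\left(y,M \right)} = \frac{4}{9} + \frac{1}{9} \cdot 6 = \frac{4}{9} + \frac{2}{3} = \frac{10}{9}$)
$Q{\left(S,H \right)} = S^{2} - S$
$E = - \frac{5356}{81}$ ($E = -66 - \frac{10 \left(-1 + \frac{10}{9}\right)}{9} = -66 - \frac{10}{9} \cdot \frac{1}{9} = -66 - \frac{10}{81} = - \frac{5356}{81} \approx -66.123$)
$E^{2} = \left(- \frac{5356}{81}\right)^{2} = \frac{28686736}{6561}$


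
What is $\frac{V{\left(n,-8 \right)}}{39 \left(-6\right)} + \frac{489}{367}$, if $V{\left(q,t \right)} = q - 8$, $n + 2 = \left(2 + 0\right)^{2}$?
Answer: $\frac{19438}{14313} \approx 1.3581$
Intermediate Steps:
$n = 2$ ($n = -2 + \left(2 + 0\right)^{2} = -2 + 2^{2} = -2 + 4 = 2$)
$V{\left(q,t \right)} = -8 + q$
$\frac{V{\left(n,-8 \right)}}{39 \left(-6\right)} + \frac{489}{367} = \frac{-8 + 2}{39 \left(-6\right)} + \frac{489}{367} = - \frac{6}{-234} + 489 \cdot \frac{1}{367} = \left(-6\right) \left(- \frac{1}{234}\right) + \frac{489}{367} = \frac{1}{39} + \frac{489}{367} = \frac{19438}{14313}$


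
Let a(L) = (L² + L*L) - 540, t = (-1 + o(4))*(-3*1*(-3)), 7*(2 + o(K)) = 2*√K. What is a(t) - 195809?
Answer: -9574283/49 ≈ -1.9539e+5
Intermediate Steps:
o(K) = -2 + 2*√K/7 (o(K) = -2 + (2*√K)/7 = -2 + 2*√K/7)
t = -153/7 (t = (-1 + (-2 + 2*√4/7))*(-3*1*(-3)) = (-1 + (-2 + (2/7)*2))*(-3*(-3)) = (-1 + (-2 + 4/7))*9 = (-1 - 10/7)*9 = -17/7*9 = -153/7 ≈ -21.857)
a(L) = -540 + 2*L² (a(L) = (L² + L²) - 540 = 2*L² - 540 = -540 + 2*L²)
a(t) - 195809 = (-540 + 2*(-153/7)²) - 195809 = (-540 + 2*(23409/49)) - 195809 = (-540 + 46818/49) - 195809 = 20358/49 - 195809 = -9574283/49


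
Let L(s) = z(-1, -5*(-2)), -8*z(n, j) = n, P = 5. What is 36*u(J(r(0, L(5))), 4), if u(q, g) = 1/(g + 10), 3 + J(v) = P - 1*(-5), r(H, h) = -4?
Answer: 18/7 ≈ 2.5714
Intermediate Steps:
z(n, j) = -n/8
L(s) = 1/8 (L(s) = -1/8*(-1) = 1/8)
J(v) = 7 (J(v) = -3 + (5 - 1*(-5)) = -3 + (5 + 5) = -3 + 10 = 7)
u(q, g) = 1/(10 + g)
36*u(J(r(0, L(5))), 4) = 36/(10 + 4) = 36/14 = 36*(1/14) = 18/7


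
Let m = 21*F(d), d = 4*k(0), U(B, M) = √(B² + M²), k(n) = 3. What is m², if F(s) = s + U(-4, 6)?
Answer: 86436 + 21168*√13 ≈ 1.6276e+5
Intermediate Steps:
d = 12 (d = 4*3 = 12)
F(s) = s + 2*√13 (F(s) = s + √((-4)² + 6²) = s + √(16 + 36) = s + √52 = s + 2*√13)
m = 252 + 42*√13 (m = 21*(12 + 2*√13) = 252 + 42*√13 ≈ 403.43)
m² = (252 + 42*√13)²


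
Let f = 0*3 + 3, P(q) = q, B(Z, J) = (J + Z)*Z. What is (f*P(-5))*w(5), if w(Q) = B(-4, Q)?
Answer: 60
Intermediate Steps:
B(Z, J) = Z*(J + Z)
w(Q) = 16 - 4*Q (w(Q) = -4*(Q - 4) = -4*(-4 + Q) = 16 - 4*Q)
f = 3 (f = 0 + 3 = 3)
(f*P(-5))*w(5) = (3*(-5))*(16 - 4*5) = -15*(16 - 20) = -15*(-4) = 60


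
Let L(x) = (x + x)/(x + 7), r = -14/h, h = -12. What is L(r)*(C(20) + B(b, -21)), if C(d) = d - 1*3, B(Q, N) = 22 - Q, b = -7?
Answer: 92/7 ≈ 13.143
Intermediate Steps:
r = 7/6 (r = -14/(-12) = -14*(-1/12) = 7/6 ≈ 1.1667)
L(x) = 2*x/(7 + x) (L(x) = (2*x)/(7 + x) = 2*x/(7 + x))
C(d) = -3 + d (C(d) = d - 3 = -3 + d)
L(r)*(C(20) + B(b, -21)) = (2*(7/6)/(7 + 7/6))*((-3 + 20) + (22 - 1*(-7))) = (2*(7/6)/(49/6))*(17 + (22 + 7)) = (2*(7/6)*(6/49))*(17 + 29) = (2/7)*46 = 92/7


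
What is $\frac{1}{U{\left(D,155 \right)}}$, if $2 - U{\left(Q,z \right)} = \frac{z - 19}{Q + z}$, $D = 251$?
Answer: $\frac{203}{338} \approx 0.60059$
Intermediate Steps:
$U{\left(Q,z \right)} = 2 - \frac{-19 + z}{Q + z}$ ($U{\left(Q,z \right)} = 2 - \frac{z - 19}{Q + z} = 2 - \frac{-19 + z}{Q + z}$)
$\frac{1}{U{\left(D,155 \right)}} = \frac{1}{\frac{1}{251 + 155} \left(19 + 155 + 2 \cdot 251\right)} = \frac{1}{\frac{1}{406} \left(19 + 155 + 502\right)} = \frac{1}{\frac{1}{406} \cdot 676} = \frac{1}{\frac{338}{203}} = \frac{203}{338}$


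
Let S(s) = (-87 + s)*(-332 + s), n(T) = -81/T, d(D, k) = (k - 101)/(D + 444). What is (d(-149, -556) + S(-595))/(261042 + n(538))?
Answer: 255313818/105419725 ≈ 2.4219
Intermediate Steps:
d(D, k) = (-101 + k)/(444 + D)
S(s) = (-332 + s)*(-87 + s)
(d(-149, -556) + S(-595))/(261042 + n(538)) = ((-101 - 556)/(444 - 149) + (28884 + (-595)² - 419*(-595)))/(261042 - 81/538) = (-657/295 + (28884 + 354025 + 249305))/(261042 - 81*1/538) = ((1/295)*(-657) + 632214)/(261042 - 81/538) = (-657/295 + 632214)/(140440515/538) = (186502473/295)*(538/140440515) = 255313818/105419725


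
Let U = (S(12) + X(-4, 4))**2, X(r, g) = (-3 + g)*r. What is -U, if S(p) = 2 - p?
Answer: -196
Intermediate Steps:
X(r, g) = r*(-3 + g)
U = 196 (U = ((2 - 1*12) - 4*(-3 + 4))**2 = ((2 - 12) - 4*1)**2 = (-10 - 4)**2 = (-14)**2 = 196)
-U = -1*196 = -196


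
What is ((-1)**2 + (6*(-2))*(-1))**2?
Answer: 169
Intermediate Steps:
((-1)**2 + (6*(-2))*(-1))**2 = (1 - 12*(-1))**2 = (1 + 12)**2 = 13**2 = 169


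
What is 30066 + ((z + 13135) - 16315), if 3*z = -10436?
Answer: 70222/3 ≈ 23407.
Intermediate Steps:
z = -10436/3 (z = (⅓)*(-10436) = -10436/3 ≈ -3478.7)
30066 + ((z + 13135) - 16315) = 30066 + ((-10436/3 + 13135) - 16315) = 30066 + (28969/3 - 16315) = 30066 - 19976/3 = 70222/3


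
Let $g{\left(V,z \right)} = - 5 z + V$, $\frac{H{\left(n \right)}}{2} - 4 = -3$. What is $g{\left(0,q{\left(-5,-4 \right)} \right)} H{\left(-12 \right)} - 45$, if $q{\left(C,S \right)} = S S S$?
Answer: $595$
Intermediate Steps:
$q{\left(C,S \right)} = S^{3}$ ($q{\left(C,S \right)} = S^{2} S = S^{3}$)
$H{\left(n \right)} = 2$ ($H{\left(n \right)} = 8 + 2 \left(-3\right) = 8 - 6 = 2$)
$g{\left(V,z \right)} = V - 5 z$
$g{\left(0,q{\left(-5,-4 \right)} \right)} H{\left(-12 \right)} - 45 = \left(0 - 5 \left(-4\right)^{3}\right) 2 - 45 = \left(0 - -320\right) 2 - 45 = \left(0 + 320\right) 2 - 45 = 320 \cdot 2 - 45 = 640 - 45 = 595$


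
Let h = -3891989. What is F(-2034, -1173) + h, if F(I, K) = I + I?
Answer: -3896057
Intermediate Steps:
F(I, K) = 2*I
F(-2034, -1173) + h = 2*(-2034) - 3891989 = -4068 - 3891989 = -3896057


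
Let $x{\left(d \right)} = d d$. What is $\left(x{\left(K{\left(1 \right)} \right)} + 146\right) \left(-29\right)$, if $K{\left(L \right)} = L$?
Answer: $-4263$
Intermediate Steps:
$x{\left(d \right)} = d^{2}$
$\left(x{\left(K{\left(1 \right)} \right)} + 146\right) \left(-29\right) = \left(1^{2} + 146\right) \left(-29\right) = \left(1 + 146\right) \left(-29\right) = 147 \left(-29\right) = -4263$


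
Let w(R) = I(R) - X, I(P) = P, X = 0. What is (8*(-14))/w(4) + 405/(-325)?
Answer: -1901/65 ≈ -29.246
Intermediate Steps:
w(R) = R (w(R) = R - 1*0 = R + 0 = R)
(8*(-14))/w(4) + 405/(-325) = (8*(-14))/4 + 405/(-325) = -112*¼ + 405*(-1/325) = -28 - 81/65 = -1901/65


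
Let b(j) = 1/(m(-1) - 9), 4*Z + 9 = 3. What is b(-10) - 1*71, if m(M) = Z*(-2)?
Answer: -427/6 ≈ -71.167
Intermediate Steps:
Z = -3/2 (Z = -9/4 + (¼)*3 = -9/4 + ¾ = -3/2 ≈ -1.5000)
m(M) = 3 (m(M) = -3/2*(-2) = 3)
b(j) = -⅙ (b(j) = 1/(3 - 9) = 1/(-6) = -⅙)
b(-10) - 1*71 = -⅙ - 1*71 = -⅙ - 71 = -427/6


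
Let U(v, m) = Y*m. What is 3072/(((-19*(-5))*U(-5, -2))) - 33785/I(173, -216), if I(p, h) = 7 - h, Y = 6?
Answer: -3266663/21185 ≈ -154.20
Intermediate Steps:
U(v, m) = 6*m
3072/(((-19*(-5))*U(-5, -2))) - 33785/I(173, -216) = 3072/(((-19*(-5))*(6*(-2)))) - 33785/(7 - 1*(-216)) = 3072/((95*(-12))) - 33785/(7 + 216) = 3072/(-1140) - 33785/223 = 3072*(-1/1140) - 33785*1/223 = -256/95 - 33785/223 = -3266663/21185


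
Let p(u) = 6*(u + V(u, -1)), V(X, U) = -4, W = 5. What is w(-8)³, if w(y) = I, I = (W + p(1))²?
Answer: 4826809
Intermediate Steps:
p(u) = -24 + 6*u (p(u) = 6*(u - 4) = 6*(-4 + u) = -24 + 6*u)
I = 169 (I = (5 + (-24 + 6*1))² = (5 + (-24 + 6))² = (5 - 18)² = (-13)² = 169)
w(y) = 169
w(-8)³ = 169³ = 4826809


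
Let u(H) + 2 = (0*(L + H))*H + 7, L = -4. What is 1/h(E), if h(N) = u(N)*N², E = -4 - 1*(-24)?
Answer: 1/2000 ≈ 0.00050000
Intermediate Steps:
E = 20 (E = -4 + 24 = 20)
u(H) = 5 (u(H) = -2 + ((0*(-4 + H))*H + 7) = -2 + (0*H + 7) = -2 + (0 + 7) = -2 + 7 = 5)
h(N) = 5*N²
1/h(E) = 1/(5*20²) = 1/(5*400) = 1/2000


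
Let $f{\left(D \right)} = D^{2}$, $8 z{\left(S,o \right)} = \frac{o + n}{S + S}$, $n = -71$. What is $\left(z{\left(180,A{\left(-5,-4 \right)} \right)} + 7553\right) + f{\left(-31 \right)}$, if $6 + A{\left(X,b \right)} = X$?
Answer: $\frac{12260119}{1440} \approx 8514.0$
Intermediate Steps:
$A{\left(X,b \right)} = -6 + X$
$z{\left(S,o \right)} = \frac{-71 + o}{16 S}$ ($z{\left(S,o \right)} = \frac{\left(o - 71\right) \frac{1}{S + S}}{8} = \frac{\left(-71 + o\right) \frac{1}{2 S}}{8} = \frac{\frac{1}{2} \frac{1}{S} \left(-71 + o\right)}{8} = \frac{-71 + o}{16 S}$)
$\left(z{\left(180,A{\left(-5,-4 \right)} \right)} + 7553\right) + f{\left(-31 \right)} = \left(\frac{-71 - 11}{16 \cdot 180} + 7553\right) + \left(-31\right)^{2} = \left(\frac{1}{16} \cdot \frac{1}{180} \left(-71 - 11\right) + 7553\right) + 961 = \left(\frac{1}{16} \cdot \frac{1}{180} \left(-82\right) + 7553\right) + 961 = \left(- \frac{41}{1440} + 7553\right) + 961 = \frac{10876279}{1440} + 961 = \frac{12260119}{1440}$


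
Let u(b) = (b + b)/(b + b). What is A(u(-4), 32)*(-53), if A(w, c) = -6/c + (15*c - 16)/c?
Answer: -12137/16 ≈ -758.56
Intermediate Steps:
u(b) = 1 (u(b) = (2*b)/((2*b)) = (2*b)*(1/(2*b)) = 1)
A(w, c) = -6/c + (-16 + 15*c)/c
A(u(-4), 32)*(-53) = (15 - 22/32)*(-53) = (15 - 22*1/32)*(-53) = (15 - 11/16)*(-53) = (229/16)*(-53) = -12137/16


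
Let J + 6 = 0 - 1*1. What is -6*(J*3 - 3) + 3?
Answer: 147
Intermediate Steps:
J = -7 (J = -6 + (0 - 1*1) = -6 + (0 - 1) = -6 - 1 = -7)
-6*(J*3 - 3) + 3 = -6*(-7*3 - 3) + 3 = -6*(-21 - 3) + 3 = -6*(-24) + 3 = 144 + 3 = 147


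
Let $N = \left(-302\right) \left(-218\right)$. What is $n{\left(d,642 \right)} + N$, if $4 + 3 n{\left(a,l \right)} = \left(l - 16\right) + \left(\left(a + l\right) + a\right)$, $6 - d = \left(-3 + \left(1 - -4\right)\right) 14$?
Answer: $\frac{198728}{3} \approx 66243.0$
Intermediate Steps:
$d = -22$ ($d = 6 - \left(-3 + \left(1 - -4\right)\right) 14 = 6 - \left(-3 + \left(1 + 4\right)\right) 14 = 6 - \left(-3 + 5\right) 14 = 6 - 2 \cdot 14 = 6 - 28 = -22$)
$n{\left(a,l \right)} = - \frac{20}{3} + \frac{2 a}{3} + \frac{2 l}{3}$ ($n{\left(a,l \right)} = - \frac{4}{3} + \frac{\left(l - 16\right) + \left(\left(a + l\right) + a\right)}{3} = - \frac{4}{3} + \frac{\left(-16 + l\right) + \left(l + 2 a\right)}{3} = - \frac{4}{3} + \frac{-16 + 2 a + 2 l}{3} = - \frac{4}{3} + \left(- \frac{16}{3} + \frac{2 a}{3} + \frac{2 l}{3}\right) = - \frac{20}{3} + \frac{2 a}{3} + \frac{2 l}{3}$)
$N = 65836$
$n{\left(d,642 \right)} + N = \left(- \frac{20}{3} + \frac{2}{3} \left(-22\right) + \frac{2}{3} \cdot 642\right) + 65836 = \left(- \frac{20}{3} - \frac{44}{3} + 428\right) + 65836 = \frac{1220}{3} + 65836 = \frac{198728}{3}$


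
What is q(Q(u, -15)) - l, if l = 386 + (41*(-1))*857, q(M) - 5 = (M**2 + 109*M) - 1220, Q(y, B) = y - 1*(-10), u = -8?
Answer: 33758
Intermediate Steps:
Q(y, B) = 10 + y (Q(y, B) = y + 10 = 10 + y)
q(M) = -1215 + M**2 + 109*M (q(M) = 5 + ((M**2 + 109*M) - 1220) = 5 + (-1220 + M**2 + 109*M) = -1215 + M**2 + 109*M)
l = -34751 (l = 386 - 41*857 = 386 - 35137 = -34751)
q(Q(u, -15)) - l = (-1215 + (10 - 8)**2 + 109*(10 - 8)) - 1*(-34751) = (-1215 + 2**2 + 109*2) + 34751 = (-1215 + 4 + 218) + 34751 = -993 + 34751 = 33758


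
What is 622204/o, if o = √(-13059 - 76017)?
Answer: -311102*I*√22269/22269 ≈ -2084.7*I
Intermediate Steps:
o = 2*I*√22269 (o = √(-89076) = 2*I*√22269 ≈ 298.46*I)
622204/o = 622204/((2*I*√22269)) = 622204*(-I*√22269/44538) = -311102*I*√22269/22269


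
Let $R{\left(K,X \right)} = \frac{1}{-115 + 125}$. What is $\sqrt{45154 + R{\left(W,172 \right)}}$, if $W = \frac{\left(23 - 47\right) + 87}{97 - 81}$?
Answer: $\frac{\sqrt{4515410}}{10} \approx 212.49$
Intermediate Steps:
$W = \frac{63}{16}$ ($W = \frac{-24 + 87}{16} = 63 \cdot \frac{1}{16} = \frac{63}{16} \approx 3.9375$)
$R{\left(K,X \right)} = \frac{1}{10}$
$\sqrt{45154 + R{\left(W,172 \right)}} = \sqrt{45154 + \frac{1}{10}} = \sqrt{\frac{451541}{10}} = \frac{\sqrt{4515410}}{10}$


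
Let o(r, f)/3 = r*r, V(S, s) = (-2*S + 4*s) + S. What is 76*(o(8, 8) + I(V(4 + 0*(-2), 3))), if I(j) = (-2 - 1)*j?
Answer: 12768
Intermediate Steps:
V(S, s) = -S + 4*s
I(j) = -3*j
o(r, f) = 3*r² (o(r, f) = 3*(r*r) = 3*r²)
76*(o(8, 8) + I(V(4 + 0*(-2), 3))) = 76*(3*8² - 3*(-(4 + 0*(-2)) + 4*3)) = 76*(3*64 - 3*(-(4 + 0) + 12)) = 76*(192 - 3*(-1*4 + 12)) = 76*(192 - 3*(-4 + 12)) = 76*(192 - 3*8) = 76*(192 - 24) = 76*168 = 12768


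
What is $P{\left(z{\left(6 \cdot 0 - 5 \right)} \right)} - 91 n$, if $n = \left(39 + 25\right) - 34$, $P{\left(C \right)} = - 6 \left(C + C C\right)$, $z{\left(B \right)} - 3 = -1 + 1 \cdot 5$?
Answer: $-3066$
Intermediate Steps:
$z{\left(B \right)} = 7$ ($z{\left(B \right)} = 3 + \left(-1 + 1 \cdot 5\right) = 3 + \left(-1 + 5\right) = 3 + 4 = 7$)
$P{\left(C \right)} = - 6 C - 6 C^{2}$ ($P{\left(C \right)} = - 6 \left(C + C^{2}\right) = - 6 C - 6 C^{2}$)
$n = 30$ ($n = 64 - 34 = 30$)
$P{\left(z{\left(6 \cdot 0 - 5 \right)} \right)} - 91 n = \left(-6\right) 7 \left(1 + 7\right) - 2730 = \left(-6\right) 7 \cdot 8 - 2730 = -336 - 2730 = -3066$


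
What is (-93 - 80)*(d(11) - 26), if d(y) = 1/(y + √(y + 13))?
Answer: 434403/97 + 346*√6/97 ≈ 4487.1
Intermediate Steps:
d(y) = 1/(y + √(13 + y))
(-93 - 80)*(d(11) - 26) = (-93 - 80)*(1/(11 + √(13 + 11)) - 26) = -173*(1/(11 + √24) - 26) = -173*(1/(11 + 2*√6) - 26) = -173*(-26 + 1/(11 + 2*√6)) = 4498 - 173/(11 + 2*√6)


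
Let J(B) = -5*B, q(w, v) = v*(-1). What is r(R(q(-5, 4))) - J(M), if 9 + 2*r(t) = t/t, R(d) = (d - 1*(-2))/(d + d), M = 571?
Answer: 2851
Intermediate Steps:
q(w, v) = -v
R(d) = (2 + d)/(2*d) (R(d) = (d + 2)/((2*d)) = (2 + d)*(1/(2*d)) = (2 + d)/(2*d))
r(t) = -4 (r(t) = -9/2 + (t/t)/2 = -9/2 + (½)*1 = -9/2 + ½ = -4)
r(R(q(-5, 4))) - J(M) = -4 - (-5)*571 = -4 - 1*(-2855) = -4 + 2855 = 2851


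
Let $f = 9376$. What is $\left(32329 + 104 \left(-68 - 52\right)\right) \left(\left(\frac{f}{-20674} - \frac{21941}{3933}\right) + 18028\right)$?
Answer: $\frac{632312063542921}{1767627} \approx 3.5772 \cdot 10^{8}$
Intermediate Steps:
$\left(32329 + 104 \left(-68 - 52\right)\right) \left(\left(\frac{f}{-20674} - \frac{21941}{3933}\right) + 18028\right) = \left(32329 + 104 \left(-68 - 52\right)\right) \left(\left(\frac{9376}{-20674} - \frac{21941}{3933}\right) + 18028\right) = \left(32329 + 104 \left(-120\right)\right) \left(\left(9376 \left(- \frac{1}{20674}\right) - \frac{21941}{3933}\right) + 18028\right) = \left(32329 - 12480\right) \left(\left(- \frac{4688}{10337} - \frac{21941}{3933}\right) + 18028\right) = 19849 \left(- \frac{245242021}{40655421} + 18028\right) = 19849 \cdot \frac{732690687767}{40655421} = \frac{632312063542921}{1767627}$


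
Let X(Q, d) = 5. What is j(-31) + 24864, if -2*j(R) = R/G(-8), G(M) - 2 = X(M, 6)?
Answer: 348127/14 ≈ 24866.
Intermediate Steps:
G(M) = 7 (G(M) = 2 + 5 = 7)
j(R) = -R/14 (j(R) = -R/(2*7) = -R/14)
j(-31) + 24864 = -1/14*(-31) + 24864 = 31/14 + 24864 = 348127/14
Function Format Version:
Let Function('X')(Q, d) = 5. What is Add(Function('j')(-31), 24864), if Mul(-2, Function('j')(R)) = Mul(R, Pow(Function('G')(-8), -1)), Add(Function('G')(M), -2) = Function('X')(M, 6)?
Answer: Rational(348127, 14) ≈ 24866.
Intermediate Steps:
Function('G')(M) = 7 (Function('G')(M) = Add(2, 5) = 7)
Function('j')(R) = Mul(Rational(-1, 14), R) (Function('j')(R) = Mul(Rational(-1, 2), Mul(R, Pow(7, -1))) = Mul(Rational(-1, 2), Mul(R, Rational(1, 7))) = Mul(Rational(-1, 2), Mul(Rational(1, 7), R)) = Mul(Rational(-1, 14), R))
Add(Function('j')(-31), 24864) = Add(Mul(Rational(-1, 14), -31), 24864) = Add(Rational(31, 14), 24864) = Rational(348127, 14)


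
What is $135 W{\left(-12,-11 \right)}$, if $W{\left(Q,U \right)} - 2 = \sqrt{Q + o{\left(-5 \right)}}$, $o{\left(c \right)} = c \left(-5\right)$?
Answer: $270 + 135 \sqrt{13} \approx 756.75$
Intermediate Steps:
$o{\left(c \right)} = - 5 c$
$W{\left(Q,U \right)} = 2 + \sqrt{25 + Q}$ ($W{\left(Q,U \right)} = 2 + \sqrt{Q - -25} = 2 + \sqrt{Q + 25} = 2 + \sqrt{25 + Q}$)
$135 W{\left(-12,-11 \right)} = 135 \left(2 + \sqrt{25 - 12}\right) = 135 \left(2 + \sqrt{13}\right) = 270 + 135 \sqrt{13}$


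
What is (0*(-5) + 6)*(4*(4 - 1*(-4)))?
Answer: 192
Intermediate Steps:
(0*(-5) + 6)*(4*(4 - 1*(-4))) = (0 + 6)*(4*(4 + 4)) = 6*(4*8) = 6*32 = 192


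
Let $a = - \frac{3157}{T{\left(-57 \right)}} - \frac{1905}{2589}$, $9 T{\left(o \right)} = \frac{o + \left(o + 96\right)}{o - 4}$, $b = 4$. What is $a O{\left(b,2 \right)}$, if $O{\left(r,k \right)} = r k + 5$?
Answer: $- \frac{2160537873}{1726} \approx -1.2518 \cdot 10^{6}$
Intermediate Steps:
$T{\left(o \right)} = \frac{96 + 2 o}{9 \left(-4 + o\right)}$ ($T{\left(o \right)} = \frac{\left(o + \left(o + 96\right)\right) \frac{1}{o - 4}}{9} = \frac{\left(o + \left(96 + o\right)\right) \frac{1}{-4 + o}}{9} = \frac{\left(96 + 2 o\right) \frac{1}{-4 + o}}{9} = \frac{\frac{1}{-4 + o} \left(96 + 2 o\right)}{9} = \frac{96 + 2 o}{9 \left(-4 + o\right)}$)
$O{\left(r,k \right)} = 5 + k r$ ($O{\left(r,k \right)} = k r + 5 = 5 + k r$)
$a = - \frac{166195221}{1726}$ ($a = - \frac{3157}{\frac{2}{9} \frac{1}{-4 - 57} \left(48 - 57\right)} - \frac{1905}{2589} = - \frac{3157}{\frac{2}{9} \frac{1}{-61} \left(-9\right)} - \frac{635}{863} = - \frac{3157}{\frac{2}{9} \left(- \frac{1}{61}\right) \left(-9\right)} - \frac{635}{863} = - \frac{3157}{\frac{2}{61}} - \frac{635}{863} = \left(-3157\right) \frac{61}{2} - \frac{635}{863} = - \frac{192577}{2} - \frac{635}{863} = - \frac{166195221}{1726} \approx -96289.0$)
$a O{\left(b,2 \right)} = - \frac{166195221 \left(5 + 2 \cdot 4\right)}{1726} = - \frac{166195221 \left(5 + 8\right)}{1726} = \left(- \frac{166195221}{1726}\right) 13 = - \frac{2160537873}{1726}$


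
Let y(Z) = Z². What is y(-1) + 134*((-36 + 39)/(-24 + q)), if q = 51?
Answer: 143/9 ≈ 15.889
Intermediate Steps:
y(-1) + 134*((-36 + 39)/(-24 + q)) = (-1)² + 134*((-36 + 39)/(-24 + 51)) = 1 + 134*(3/27) = 1 + 134*(3*(1/27)) = 1 + 134*(⅑) = 1 + 134/9 = 143/9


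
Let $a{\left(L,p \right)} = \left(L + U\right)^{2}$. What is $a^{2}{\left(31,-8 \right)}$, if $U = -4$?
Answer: $531441$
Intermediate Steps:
$a{\left(L,p \right)} = \left(-4 + L\right)^{2}$ ($a{\left(L,p \right)} = \left(L - 4\right)^{2} = \left(-4 + L\right)^{2}$)
$a^{2}{\left(31,-8 \right)} = \left(\left(-4 + 31\right)^{2}\right)^{2} = \left(27^{2}\right)^{2} = 729^{2} = 531441$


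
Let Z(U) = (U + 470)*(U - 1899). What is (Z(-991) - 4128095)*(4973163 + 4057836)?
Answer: -23682936932595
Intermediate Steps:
Z(U) = (-1899 + U)*(470 + U) (Z(U) = (470 + U)*(-1899 + U) = (-1899 + U)*(470 + U))
(Z(-991) - 4128095)*(4973163 + 4057836) = ((-892530 + (-991)² - 1429*(-991)) - 4128095)*(4973163 + 4057836) = ((-892530 + 982081 + 1416139) - 4128095)*9030999 = (1505690 - 4128095)*9030999 = -2622405*9030999 = -23682936932595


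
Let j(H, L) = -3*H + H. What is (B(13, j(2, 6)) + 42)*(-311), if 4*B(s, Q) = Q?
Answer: -12751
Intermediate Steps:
j(H, L) = -2*H
B(s, Q) = Q/4
(B(13, j(2, 6)) + 42)*(-311) = ((-2*2)/4 + 42)*(-311) = ((¼)*(-4) + 42)*(-311) = (-1 + 42)*(-311) = 41*(-311) = -12751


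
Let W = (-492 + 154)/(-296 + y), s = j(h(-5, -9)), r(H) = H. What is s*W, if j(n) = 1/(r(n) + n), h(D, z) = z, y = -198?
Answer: -13/342 ≈ -0.038012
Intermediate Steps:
j(n) = 1/(2*n) (j(n) = 1/(n + n) = 1/(2*n))
s = -1/18 (s = (½)/(-9) = (½)*(-⅑) = -1/18 ≈ -0.055556)
W = 13/19 (W = (-492 + 154)/(-296 - 198) = -338/(-494) = -338*(-1/494) = 13/19 ≈ 0.68421)
s*W = -1/18*13/19 = -13/342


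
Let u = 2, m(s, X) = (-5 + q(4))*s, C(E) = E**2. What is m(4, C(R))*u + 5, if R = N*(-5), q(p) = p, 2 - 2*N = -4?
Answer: -3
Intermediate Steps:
N = 3 (N = 1 - 1/2*(-4) = 1 + 2 = 3)
R = -15 (R = 3*(-5) = -15)
m(s, X) = -s (m(s, X) = (-5 + 4)*s = -s)
m(4, C(R))*u + 5 = -1*4*2 + 5 = -4*2 + 5 = -8 + 5 = -3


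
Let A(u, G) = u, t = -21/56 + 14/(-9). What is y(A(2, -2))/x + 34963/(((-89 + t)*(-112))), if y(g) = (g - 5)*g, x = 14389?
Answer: 4527193515/1318866962 ≈ 3.4326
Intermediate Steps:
t = -139/72 (t = -21*1/56 + 14*(-⅑) = -3/8 - 14/9 = -139/72 ≈ -1.9306)
y(g) = g*(-5 + g) (y(g) = (-5 + g)*g = g*(-5 + g))
y(A(2, -2))/x + 34963/(((-89 + t)*(-112))) = (2*(-5 + 2))/14389 + 34963/(((-89 - 139/72)*(-112))) = (2*(-3))*(1/14389) + 34963/((-6547/72*(-112))) = -6*1/14389 + 34963/(91658/9) = -6/14389 + 34963*(9/91658) = -6/14389 + 314667/91658 = 4527193515/1318866962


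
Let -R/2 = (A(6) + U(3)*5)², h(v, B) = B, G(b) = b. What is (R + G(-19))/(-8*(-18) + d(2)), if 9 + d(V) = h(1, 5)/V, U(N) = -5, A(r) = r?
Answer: -1482/275 ≈ -5.3891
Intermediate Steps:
R = -722 (R = -2*(6 - 5*5)² = -2*(6 - 25)² = -2*(-19)² = -2*361 = -722)
d(V) = -9 + 5/V
(R + G(-19))/(-8*(-18) + d(2)) = (-722 - 19)/(-8*(-18) + (-9 + 5/2)) = -741/(144 + (-9 + 5*(½))) = -741/(144 + (-9 + 5/2)) = -741/(144 - 13/2) = -741/275/2 = -741*2/275 = -1482/275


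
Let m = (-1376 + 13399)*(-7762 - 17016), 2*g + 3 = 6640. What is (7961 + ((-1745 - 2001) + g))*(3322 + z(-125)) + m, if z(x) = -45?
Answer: -546437229/2 ≈ -2.7322e+8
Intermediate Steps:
g = 6637/2 (g = -3/2 + (½)*6640 = -3/2 + 3320 = 6637/2 ≈ 3318.5)
m = -297905894 (m = 12023*(-24778) = -297905894)
(7961 + ((-1745 - 2001) + g))*(3322 + z(-125)) + m = (7961 + ((-1745 - 2001) + 6637/2))*(3322 - 45) - 297905894 = (7961 + (-3746 + 6637/2))*3277 - 297905894 = (7961 - 855/2)*3277 - 297905894 = (15067/2)*3277 - 297905894 = 49374559/2 - 297905894 = -546437229/2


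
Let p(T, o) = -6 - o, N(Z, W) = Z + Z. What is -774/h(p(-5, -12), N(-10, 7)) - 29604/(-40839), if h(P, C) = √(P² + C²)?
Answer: 9868/13613 - 387*√109/109 ≈ -36.343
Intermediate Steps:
N(Z, W) = 2*Z
h(P, C) = √(C² + P²)
-774/h(p(-5, -12), N(-10, 7)) - 29604/(-40839) = -774/√((2*(-10))² + (-6 - 1*(-12))²) - 29604/(-40839) = -774/√((-20)² + (-6 + 12)²) - 29604*(-1/40839) = -774/√(400 + 6²) + 9868/13613 = -774/√(400 + 36) + 9868/13613 = -774*√109/218 + 9868/13613 = -387*√109/109 + 9868/13613 = 9868/13613 - 387*√109/109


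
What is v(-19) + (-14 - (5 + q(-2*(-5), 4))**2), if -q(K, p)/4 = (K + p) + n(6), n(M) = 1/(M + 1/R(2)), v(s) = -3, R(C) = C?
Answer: -453114/169 ≈ -2681.1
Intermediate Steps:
n(M) = 1/(1/2 + M) (n(M) = 1/(M + 1/2) = 1/(1/2 + M))
q(K, p) = -8/13 - 4*K - 4*p (q(K, p) = -4*((K + p) + 2/(1 + 2*6)) = -4*((K + p) + 2/(1 + 12)) = -4*((K + p) + 2/13) = -4*(2/13 + K + p) = -8/13 - 4*K - 4*p)
v(-19) + (-14 - (5 + q(-2*(-5), 4))**2) = -3 + (-14 - (5 + (-8/13 - (-8)*(-5) - 4*4))**2) = -3 + (-14 - (5 + (-8/13 - 4*10 - 16))**2) = -3 + (-14 - (5 + (-8/13 - 40 - 16))**2) = -3 + (-14 - (5 - 736/13)**2) = -3 + (-14 - (-671/13)**2) = -3 + (-14 - 1*450241/169) = -3 + (-14 - 450241/169) = -3 - 452607/169 = -453114/169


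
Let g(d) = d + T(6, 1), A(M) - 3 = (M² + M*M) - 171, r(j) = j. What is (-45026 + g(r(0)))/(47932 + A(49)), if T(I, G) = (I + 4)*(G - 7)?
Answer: -22543/26283 ≈ -0.85770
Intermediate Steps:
T(I, G) = (-7 + G)*(4 + I) (T(I, G) = (4 + I)*(-7 + G) = (-7 + G)*(4 + I))
A(M) = -168 + 2*M² (A(M) = 3 + ((M² + M*M) - 171) = 3 + ((M² + M²) - 171) = 3 + (2*M² - 171) = 3 + (-171 + 2*M²) = -168 + 2*M²)
g(d) = -60 + d (g(d) = d + (-28 - 7*6 + 4*1 + 1*6) = d + (-28 - 42 + 4 + 6) = d - 60 = -60 + d)
(-45026 + g(r(0)))/(47932 + A(49)) = (-45026 + (-60 + 0))/(47932 + (-168 + 2*49²)) = (-45026 - 60)/(47932 + (-168 + 2*2401)) = -45086/(47932 + (-168 + 4802)) = -45086/(47932 + 4634) = -45086/52566 = -45086*1/52566 = -22543/26283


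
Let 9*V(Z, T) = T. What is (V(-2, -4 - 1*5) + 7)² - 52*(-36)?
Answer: 1908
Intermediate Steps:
V(Z, T) = T/9
(V(-2, -4 - 1*5) + 7)² - 52*(-36) = ((-4 - 1*5)/9 + 7)² - 52*(-36) = ((-4 - 5)/9 + 7)² + 1872 = ((⅑)*(-9) + 7)² + 1872 = (-1 + 7)² + 1872 = 6² + 1872 = 36 + 1872 = 1908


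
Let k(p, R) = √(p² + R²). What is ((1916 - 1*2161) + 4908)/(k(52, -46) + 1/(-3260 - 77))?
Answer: 15560431/53673442579 + 103850316494*√1205/53673442579 ≈ 67.165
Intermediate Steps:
k(p, R) = √(R² + p²)
((1916 - 1*2161) + 4908)/(k(52, -46) + 1/(-3260 - 77)) = ((1916 - 1*2161) + 4908)/(√((-46)² + 52²) + 1/(-3260 - 77)) = ((1916 - 2161) + 4908)/(√(2116 + 2704) + 1/(-3337)) = (-245 + 4908)/(√4820 - 1/3337) = 4663/(2*√1205 - 1/3337) = 4663/(-1/3337 + 2*√1205)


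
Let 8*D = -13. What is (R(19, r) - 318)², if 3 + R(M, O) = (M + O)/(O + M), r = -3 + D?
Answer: 102400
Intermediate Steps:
D = -13/8 (D = (⅛)*(-13) = -13/8 ≈ -1.6250)
r = -37/8 (r = -3 - 13/8 = -37/8 ≈ -4.6250)
R(M, O) = -2 (R(M, O) = -3 + (M + O)/(O + M) = -3 + (M + O)/(M + O) = -3 + 1 = -2)
(R(19, r) - 318)² = (-2 - 318)² = (-320)² = 102400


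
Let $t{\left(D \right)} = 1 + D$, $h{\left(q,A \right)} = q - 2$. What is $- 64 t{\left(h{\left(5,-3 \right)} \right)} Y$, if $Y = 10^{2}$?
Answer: $-25600$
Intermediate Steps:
$h{\left(q,A \right)} = -2 + q$ ($h{\left(q,A \right)} = q - 2 = -2 + q$)
$Y = 100$
$- 64 t{\left(h{\left(5,-3 \right)} \right)} Y = - 64 \left(1 + \left(-2 + 5\right)\right) 100 = - 64 \left(1 + 3\right) 100 = \left(-64\right) 4 \cdot 100 = \left(-256\right) 100 = -25600$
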